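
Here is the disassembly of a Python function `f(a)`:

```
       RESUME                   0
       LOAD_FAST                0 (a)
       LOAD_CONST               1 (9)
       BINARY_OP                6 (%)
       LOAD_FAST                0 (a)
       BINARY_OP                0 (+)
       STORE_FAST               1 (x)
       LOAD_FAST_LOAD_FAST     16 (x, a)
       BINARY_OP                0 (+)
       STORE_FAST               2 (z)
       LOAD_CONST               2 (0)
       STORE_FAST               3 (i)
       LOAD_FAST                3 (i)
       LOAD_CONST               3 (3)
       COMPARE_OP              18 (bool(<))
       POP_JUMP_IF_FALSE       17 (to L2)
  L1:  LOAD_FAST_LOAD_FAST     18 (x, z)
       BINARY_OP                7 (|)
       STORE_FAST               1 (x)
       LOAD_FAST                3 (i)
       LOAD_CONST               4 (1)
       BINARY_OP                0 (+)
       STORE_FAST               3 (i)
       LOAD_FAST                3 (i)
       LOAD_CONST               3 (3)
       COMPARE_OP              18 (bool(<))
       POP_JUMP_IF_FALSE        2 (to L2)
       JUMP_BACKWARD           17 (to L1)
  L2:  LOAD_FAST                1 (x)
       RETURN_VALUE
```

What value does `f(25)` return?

LOAD_FAST a → push 25. Stack: [25]
LOAD_CONST → push 9. Stack: [25, 9]
BINARY_OP % → 25 % 9 = 7. Stack: [7]
LOAD_FAST a → push 25. Stack: [7, 25]
BINARY_OP + → 7 + 25 = 32. Stack: [32]
STORE_FAST x → x=32. Stack: []
LOAD_FAST_LOAD_FAST x,a → push 32,25. Stack: [32, 25]
BINARY_OP + → 32 + 25 = 57. Stack: [57]
STORE_FAST z → z=57. Stack: []
LOAD_CONST → push 0. Stack: [0]
STORE_FAST i → i=0. Stack: []
LOAD_FAST i → push 0. Stack: [0]
LOAD_CONST → push 3. Stack: [0, 3]
COMPARE_OP bool(<) → 0 vs 3 = True. Stack: [True]
POP_JUMP_IF_FALSE → pop True; no jump. Stack: []
LOAD_FAST_LOAD_FAST x,z → push 32,57. Stack: [32, 57]
BINARY_OP | → 32 | 57 = 57. Stack: [57]
STORE_FAST x → x=57. Stack: []
LOAD_FAST i → push 0. Stack: [0]
LOAD_CONST → push 1. Stack: [0, 1]
BINARY_OP + → 0 + 1 = 1. Stack: [1]
STORE_FAST i → i=1. Stack: []
LOAD_FAST i → push 1. Stack: [1]
LOAD_CONST → push 3. Stack: [1, 3]
COMPARE_OP bool(<) → 1 vs 3 = True. Stack: [True]
POP_JUMP_IF_FALSE → pop True; no jump. Stack: []
LOAD_FAST_LOAD_FAST x,z → push 57,57. Stack: [57, 57]
BINARY_OP | → 57 | 57 = 57. Stack: [57]
STORE_FAST x → x=57. Stack: []
LOAD_FAST i → push 1. Stack: [1]
LOAD_CONST → push 1. Stack: [1, 1]
BINARY_OP + → 1 + 1 = 2. Stack: [2]
STORE_FAST i → i=2. Stack: []
LOAD_FAST i → push 2. Stack: [2]
LOAD_CONST → push 3. Stack: [2, 3]
COMPARE_OP bool(<) → 2 vs 3 = True. Stack: [True]
POP_JUMP_IF_FALSE → pop True; no jump. Stack: []
LOAD_FAST_LOAD_FAST x,z → push 57,57. Stack: [57, 57]
BINARY_OP | → 57 | 57 = 57. Stack: [57]
STORE_FAST x → x=57. Stack: []
LOAD_FAST i → push 2. Stack: [2]
LOAD_CONST → push 1. Stack: [2, 1]
BINARY_OP + → 2 + 1 = 3. Stack: [3]
STORE_FAST i → i=3. Stack: []
LOAD_FAST i → push 3. Stack: [3]
LOAD_CONST → push 3. Stack: [3, 3]
COMPARE_OP bool(<) → 3 vs 3 = False. Stack: [False]
POP_JUMP_IF_FALSE → pop False; jump. Stack: []
LOAD_FAST x → push 57. Stack: [57]
RETURN_VALUE → return 57.

57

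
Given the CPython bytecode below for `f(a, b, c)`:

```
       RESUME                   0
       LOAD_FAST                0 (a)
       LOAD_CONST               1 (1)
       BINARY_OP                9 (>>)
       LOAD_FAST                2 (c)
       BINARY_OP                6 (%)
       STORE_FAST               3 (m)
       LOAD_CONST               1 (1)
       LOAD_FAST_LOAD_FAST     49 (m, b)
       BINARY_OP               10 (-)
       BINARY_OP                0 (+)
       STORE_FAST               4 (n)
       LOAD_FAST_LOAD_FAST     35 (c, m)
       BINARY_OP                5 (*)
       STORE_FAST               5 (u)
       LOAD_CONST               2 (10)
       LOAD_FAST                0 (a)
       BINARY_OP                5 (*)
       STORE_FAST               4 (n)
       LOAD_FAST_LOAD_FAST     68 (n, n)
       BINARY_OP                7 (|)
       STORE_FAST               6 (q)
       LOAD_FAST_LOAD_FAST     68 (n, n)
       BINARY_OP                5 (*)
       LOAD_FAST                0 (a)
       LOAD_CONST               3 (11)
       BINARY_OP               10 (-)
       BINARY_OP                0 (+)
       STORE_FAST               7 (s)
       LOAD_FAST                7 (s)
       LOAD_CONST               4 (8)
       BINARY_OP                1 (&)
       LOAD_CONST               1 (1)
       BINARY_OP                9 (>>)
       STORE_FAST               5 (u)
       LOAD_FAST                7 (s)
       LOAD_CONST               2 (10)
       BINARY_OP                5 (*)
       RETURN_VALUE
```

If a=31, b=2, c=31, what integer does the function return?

LOAD_FAST a → push 31. Stack: [31]
LOAD_CONST → push 1. Stack: [31, 1]
BINARY_OP >> → 31 >> 1 = 15. Stack: [15]
LOAD_FAST c → push 31. Stack: [15, 31]
BINARY_OP % → 15 % 31 = 15. Stack: [15]
STORE_FAST m → m=15. Stack: []
LOAD_CONST → push 1. Stack: [1]
LOAD_FAST_LOAD_FAST m,b → push 15,2. Stack: [1, 15, 2]
BINARY_OP - → 15 - 2 = 13. Stack: [1, 13]
BINARY_OP + → 1 + 13 = 14. Stack: [14]
STORE_FAST n → n=14. Stack: []
LOAD_FAST_LOAD_FAST c,m → push 31,15. Stack: [31, 15]
BINARY_OP * → 31 * 15 = 465. Stack: [465]
STORE_FAST u → u=465. Stack: []
LOAD_CONST → push 10. Stack: [10]
LOAD_FAST a → push 31. Stack: [10, 31]
BINARY_OP * → 10 * 31 = 310. Stack: [310]
STORE_FAST n → n=310. Stack: []
LOAD_FAST_LOAD_FAST n,n → push 310,310. Stack: [310, 310]
BINARY_OP | → 310 | 310 = 310. Stack: [310]
STORE_FAST q → q=310. Stack: []
LOAD_FAST_LOAD_FAST n,n → push 310,310. Stack: [310, 310]
BINARY_OP * → 310 * 310 = 96100. Stack: [96100]
LOAD_FAST a → push 31. Stack: [96100, 31]
LOAD_CONST → push 11. Stack: [96100, 31, 11]
BINARY_OP - → 31 - 11 = 20. Stack: [96100, 20]
BINARY_OP + → 96100 + 20 = 96120. Stack: [96120]
STORE_FAST s → s=96120. Stack: []
LOAD_FAST s → push 96120. Stack: [96120]
LOAD_CONST → push 8. Stack: [96120, 8]
BINARY_OP & → 96120 & 8 = 8. Stack: [8]
LOAD_CONST → push 1. Stack: [8, 1]
BINARY_OP >> → 8 >> 1 = 4. Stack: [4]
STORE_FAST u → u=4. Stack: []
LOAD_FAST s → push 96120. Stack: [96120]
LOAD_CONST → push 10. Stack: [96120, 10]
BINARY_OP * → 96120 * 10 = 961200. Stack: [961200]
RETURN_VALUE → return 961200.

961200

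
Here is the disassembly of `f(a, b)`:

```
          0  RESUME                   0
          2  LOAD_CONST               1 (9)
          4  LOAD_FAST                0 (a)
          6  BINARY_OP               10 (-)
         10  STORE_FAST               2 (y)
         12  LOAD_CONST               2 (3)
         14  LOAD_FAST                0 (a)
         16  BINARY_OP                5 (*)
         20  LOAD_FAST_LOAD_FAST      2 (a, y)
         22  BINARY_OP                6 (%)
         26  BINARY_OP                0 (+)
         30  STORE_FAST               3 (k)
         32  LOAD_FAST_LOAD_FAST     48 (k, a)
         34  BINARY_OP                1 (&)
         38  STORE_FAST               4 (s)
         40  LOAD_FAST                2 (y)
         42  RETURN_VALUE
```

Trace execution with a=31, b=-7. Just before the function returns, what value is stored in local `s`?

LOAD_CONST → push 9. Stack: [9]
LOAD_FAST a → push 31. Stack: [9, 31]
BINARY_OP - → 9 - 31 = -22. Stack: [-22]
STORE_FAST y → y=-22. Stack: []
LOAD_CONST → push 3. Stack: [3]
LOAD_FAST a → push 31. Stack: [3, 31]
BINARY_OP * → 3 * 31 = 93. Stack: [93]
LOAD_FAST_LOAD_FAST a,y → push 31,-22. Stack: [93, 31, -22]
BINARY_OP % → 31 % -22 = -13. Stack: [93, -13]
BINARY_OP + → 93 + -13 = 80. Stack: [80]
STORE_FAST k → k=80. Stack: []
LOAD_FAST_LOAD_FAST k,a → push 80,31. Stack: [80, 31]
BINARY_OP & → 80 & 31 = 16. Stack: [16]
STORE_FAST s → s=16. Stack: []
LOAD_FAST y → push -22. Stack: [-22]
RETURN_VALUE → return -22.

16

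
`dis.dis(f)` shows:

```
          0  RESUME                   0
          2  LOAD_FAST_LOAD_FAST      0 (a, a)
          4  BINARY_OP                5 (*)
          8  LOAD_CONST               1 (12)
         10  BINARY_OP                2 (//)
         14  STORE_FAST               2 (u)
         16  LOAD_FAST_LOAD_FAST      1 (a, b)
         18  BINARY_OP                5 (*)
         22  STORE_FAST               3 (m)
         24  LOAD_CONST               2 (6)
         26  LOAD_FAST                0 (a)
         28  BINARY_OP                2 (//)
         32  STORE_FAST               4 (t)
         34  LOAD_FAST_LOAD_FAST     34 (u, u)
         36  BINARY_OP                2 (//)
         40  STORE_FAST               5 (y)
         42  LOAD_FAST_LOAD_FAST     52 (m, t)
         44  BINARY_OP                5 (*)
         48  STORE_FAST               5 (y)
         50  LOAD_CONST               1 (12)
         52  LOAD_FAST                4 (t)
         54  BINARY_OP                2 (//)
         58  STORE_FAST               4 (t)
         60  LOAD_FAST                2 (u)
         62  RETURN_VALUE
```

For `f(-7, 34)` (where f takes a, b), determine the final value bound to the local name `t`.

-12

LOAD_FAST_LOAD_FAST a,a → push -7,-7. Stack: [-7, -7]
BINARY_OP * → -7 * -7 = 49. Stack: [49]
LOAD_CONST → push 12. Stack: [49, 12]
BINARY_OP // → 49 // 12 = 4. Stack: [4]
STORE_FAST u → u=4. Stack: []
LOAD_FAST_LOAD_FAST a,b → push -7,34. Stack: [-7, 34]
BINARY_OP * → -7 * 34 = -238. Stack: [-238]
STORE_FAST m → m=-238. Stack: []
LOAD_CONST → push 6. Stack: [6]
LOAD_FAST a → push -7. Stack: [6, -7]
BINARY_OP // → 6 // -7 = -1. Stack: [-1]
STORE_FAST t → t=-1. Stack: []
LOAD_FAST_LOAD_FAST u,u → push 4,4. Stack: [4, 4]
BINARY_OP // → 4 // 4 = 1. Stack: [1]
STORE_FAST y → y=1. Stack: []
LOAD_FAST_LOAD_FAST m,t → push -238,-1. Stack: [-238, -1]
BINARY_OP * → -238 * -1 = 238. Stack: [238]
STORE_FAST y → y=238. Stack: []
LOAD_CONST → push 12. Stack: [12]
LOAD_FAST t → push -1. Stack: [12, -1]
BINARY_OP // → 12 // -1 = -12. Stack: [-12]
STORE_FAST t → t=-12. Stack: []
LOAD_FAST u → push 4. Stack: [4]
RETURN_VALUE → return 4.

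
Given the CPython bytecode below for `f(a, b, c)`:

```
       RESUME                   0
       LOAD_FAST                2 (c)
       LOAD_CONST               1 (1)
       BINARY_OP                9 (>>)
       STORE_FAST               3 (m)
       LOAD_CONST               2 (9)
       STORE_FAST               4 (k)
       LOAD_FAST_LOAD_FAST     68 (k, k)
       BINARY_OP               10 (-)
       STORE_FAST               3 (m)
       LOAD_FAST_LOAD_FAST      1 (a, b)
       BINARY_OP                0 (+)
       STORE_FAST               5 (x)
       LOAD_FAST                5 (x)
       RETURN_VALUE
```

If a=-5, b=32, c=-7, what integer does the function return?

27

LOAD_FAST c → push -7. Stack: [-7]
LOAD_CONST → push 1. Stack: [-7, 1]
BINARY_OP >> → -7 >> 1 = -4. Stack: [-4]
STORE_FAST m → m=-4. Stack: []
LOAD_CONST → push 9. Stack: [9]
STORE_FAST k → k=9. Stack: []
LOAD_FAST_LOAD_FAST k,k → push 9,9. Stack: [9, 9]
BINARY_OP - → 9 - 9 = 0. Stack: [0]
STORE_FAST m → m=0. Stack: []
LOAD_FAST_LOAD_FAST a,b → push -5,32. Stack: [-5, 32]
BINARY_OP + → -5 + 32 = 27. Stack: [27]
STORE_FAST x → x=27. Stack: []
LOAD_FAST x → push 27. Stack: [27]
RETURN_VALUE → return 27.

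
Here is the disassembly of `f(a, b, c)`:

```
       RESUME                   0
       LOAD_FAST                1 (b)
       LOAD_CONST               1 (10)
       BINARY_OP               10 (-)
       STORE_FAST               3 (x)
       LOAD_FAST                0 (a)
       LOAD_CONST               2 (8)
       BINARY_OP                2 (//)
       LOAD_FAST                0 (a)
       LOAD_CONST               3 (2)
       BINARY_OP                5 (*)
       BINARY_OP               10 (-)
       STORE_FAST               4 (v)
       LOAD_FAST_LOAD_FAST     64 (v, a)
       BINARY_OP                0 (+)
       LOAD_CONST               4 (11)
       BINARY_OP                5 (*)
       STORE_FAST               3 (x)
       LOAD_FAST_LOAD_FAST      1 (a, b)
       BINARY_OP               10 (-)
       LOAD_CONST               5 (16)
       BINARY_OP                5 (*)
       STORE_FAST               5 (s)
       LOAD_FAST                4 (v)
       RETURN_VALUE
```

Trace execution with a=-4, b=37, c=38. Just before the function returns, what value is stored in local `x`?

LOAD_FAST b → push 37. Stack: [37]
LOAD_CONST → push 10. Stack: [37, 10]
BINARY_OP - → 37 - 10 = 27. Stack: [27]
STORE_FAST x → x=27. Stack: []
LOAD_FAST a → push -4. Stack: [-4]
LOAD_CONST → push 8. Stack: [-4, 8]
BINARY_OP // → -4 // 8 = -1. Stack: [-1]
LOAD_FAST a → push -4. Stack: [-1, -4]
LOAD_CONST → push 2. Stack: [-1, -4, 2]
BINARY_OP * → -4 * 2 = -8. Stack: [-1, -8]
BINARY_OP - → -1 - -8 = 7. Stack: [7]
STORE_FAST v → v=7. Stack: []
LOAD_FAST_LOAD_FAST v,a → push 7,-4. Stack: [7, -4]
BINARY_OP + → 7 + -4 = 3. Stack: [3]
LOAD_CONST → push 11. Stack: [3, 11]
BINARY_OP * → 3 * 11 = 33. Stack: [33]
STORE_FAST x → x=33. Stack: []
LOAD_FAST_LOAD_FAST a,b → push -4,37. Stack: [-4, 37]
BINARY_OP - → -4 - 37 = -41. Stack: [-41]
LOAD_CONST → push 16. Stack: [-41, 16]
BINARY_OP * → -41 * 16 = -656. Stack: [-656]
STORE_FAST s → s=-656. Stack: []
LOAD_FAST v → push 7. Stack: [7]
RETURN_VALUE → return 7.

33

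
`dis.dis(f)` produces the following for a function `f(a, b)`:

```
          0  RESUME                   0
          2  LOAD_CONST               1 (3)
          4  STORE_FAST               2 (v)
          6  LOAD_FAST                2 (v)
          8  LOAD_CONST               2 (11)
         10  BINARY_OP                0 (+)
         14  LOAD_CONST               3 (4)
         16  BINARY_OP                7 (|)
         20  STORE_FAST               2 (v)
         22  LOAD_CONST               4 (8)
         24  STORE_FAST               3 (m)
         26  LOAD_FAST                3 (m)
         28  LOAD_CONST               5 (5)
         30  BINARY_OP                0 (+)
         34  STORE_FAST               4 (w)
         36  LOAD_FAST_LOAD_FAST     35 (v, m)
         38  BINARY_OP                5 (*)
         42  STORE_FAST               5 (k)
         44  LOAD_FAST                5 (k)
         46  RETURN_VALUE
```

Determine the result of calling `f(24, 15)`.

LOAD_CONST → push 3. Stack: [3]
STORE_FAST v → v=3. Stack: []
LOAD_FAST v → push 3. Stack: [3]
LOAD_CONST → push 11. Stack: [3, 11]
BINARY_OP + → 3 + 11 = 14. Stack: [14]
LOAD_CONST → push 4. Stack: [14, 4]
BINARY_OP | → 14 | 4 = 14. Stack: [14]
STORE_FAST v → v=14. Stack: []
LOAD_CONST → push 8. Stack: [8]
STORE_FAST m → m=8. Stack: []
LOAD_FAST m → push 8. Stack: [8]
LOAD_CONST → push 5. Stack: [8, 5]
BINARY_OP + → 8 + 5 = 13. Stack: [13]
STORE_FAST w → w=13. Stack: []
LOAD_FAST_LOAD_FAST v,m → push 14,8. Stack: [14, 8]
BINARY_OP * → 14 * 8 = 112. Stack: [112]
STORE_FAST k → k=112. Stack: []
LOAD_FAST k → push 112. Stack: [112]
RETURN_VALUE → return 112.

112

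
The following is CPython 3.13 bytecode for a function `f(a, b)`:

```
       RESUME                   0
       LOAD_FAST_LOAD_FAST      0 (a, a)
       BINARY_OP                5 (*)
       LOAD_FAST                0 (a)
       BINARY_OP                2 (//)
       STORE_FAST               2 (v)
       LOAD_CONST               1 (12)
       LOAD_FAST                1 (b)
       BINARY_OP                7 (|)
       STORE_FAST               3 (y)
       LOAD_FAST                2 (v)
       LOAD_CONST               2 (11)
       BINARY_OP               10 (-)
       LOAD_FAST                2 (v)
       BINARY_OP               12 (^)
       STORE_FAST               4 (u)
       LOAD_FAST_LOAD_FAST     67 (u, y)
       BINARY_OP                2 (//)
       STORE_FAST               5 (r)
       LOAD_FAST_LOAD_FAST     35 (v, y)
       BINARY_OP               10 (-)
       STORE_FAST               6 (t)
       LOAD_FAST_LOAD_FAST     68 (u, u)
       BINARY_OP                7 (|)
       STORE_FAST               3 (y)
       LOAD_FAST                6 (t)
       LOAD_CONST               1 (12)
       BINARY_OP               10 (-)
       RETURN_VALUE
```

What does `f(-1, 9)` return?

LOAD_FAST_LOAD_FAST a,a → push -1,-1. Stack: [-1, -1]
BINARY_OP * → -1 * -1 = 1. Stack: [1]
LOAD_FAST a → push -1. Stack: [1, -1]
BINARY_OP // → 1 // -1 = -1. Stack: [-1]
STORE_FAST v → v=-1. Stack: []
LOAD_CONST → push 12. Stack: [12]
LOAD_FAST b → push 9. Stack: [12, 9]
BINARY_OP | → 12 | 9 = 13. Stack: [13]
STORE_FAST y → y=13. Stack: []
LOAD_FAST v → push -1. Stack: [-1]
LOAD_CONST → push 11. Stack: [-1, 11]
BINARY_OP - → -1 - 11 = -12. Stack: [-12]
LOAD_FAST v → push -1. Stack: [-12, -1]
BINARY_OP ^ → -12 ^ -1 = 11. Stack: [11]
STORE_FAST u → u=11. Stack: []
LOAD_FAST_LOAD_FAST u,y → push 11,13. Stack: [11, 13]
BINARY_OP // → 11 // 13 = 0. Stack: [0]
STORE_FAST r → r=0. Stack: []
LOAD_FAST_LOAD_FAST v,y → push -1,13. Stack: [-1, 13]
BINARY_OP - → -1 - 13 = -14. Stack: [-14]
STORE_FAST t → t=-14. Stack: []
LOAD_FAST_LOAD_FAST u,u → push 11,11. Stack: [11, 11]
BINARY_OP | → 11 | 11 = 11. Stack: [11]
STORE_FAST y → y=11. Stack: []
LOAD_FAST t → push -14. Stack: [-14]
LOAD_CONST → push 12. Stack: [-14, 12]
BINARY_OP - → -14 - 12 = -26. Stack: [-26]
RETURN_VALUE → return -26.

-26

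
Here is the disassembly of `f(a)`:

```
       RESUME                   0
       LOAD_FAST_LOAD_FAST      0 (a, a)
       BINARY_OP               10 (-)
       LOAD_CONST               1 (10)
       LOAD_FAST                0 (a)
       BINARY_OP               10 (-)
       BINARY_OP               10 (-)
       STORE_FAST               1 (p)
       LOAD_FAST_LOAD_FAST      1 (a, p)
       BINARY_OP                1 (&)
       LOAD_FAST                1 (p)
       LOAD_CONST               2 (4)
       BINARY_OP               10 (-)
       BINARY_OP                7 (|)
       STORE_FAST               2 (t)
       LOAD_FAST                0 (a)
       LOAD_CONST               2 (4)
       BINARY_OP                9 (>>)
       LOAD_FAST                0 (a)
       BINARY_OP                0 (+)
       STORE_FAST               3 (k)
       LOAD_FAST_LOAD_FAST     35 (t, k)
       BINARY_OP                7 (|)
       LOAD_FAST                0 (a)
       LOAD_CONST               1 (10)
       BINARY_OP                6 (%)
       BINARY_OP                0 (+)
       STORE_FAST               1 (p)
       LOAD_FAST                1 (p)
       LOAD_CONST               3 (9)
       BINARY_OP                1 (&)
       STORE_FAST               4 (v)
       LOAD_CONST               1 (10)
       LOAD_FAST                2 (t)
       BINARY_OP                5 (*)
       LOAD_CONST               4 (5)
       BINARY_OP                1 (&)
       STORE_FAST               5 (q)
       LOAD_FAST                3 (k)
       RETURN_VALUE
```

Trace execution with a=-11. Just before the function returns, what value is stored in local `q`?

4

LOAD_FAST_LOAD_FAST a,a → push -11,-11. Stack: [-11, -11]
BINARY_OP - → -11 - -11 = 0. Stack: [0]
LOAD_CONST → push 10. Stack: [0, 10]
LOAD_FAST a → push -11. Stack: [0, 10, -11]
BINARY_OP - → 10 - -11 = 21. Stack: [0, 21]
BINARY_OP - → 0 - 21 = -21. Stack: [-21]
STORE_FAST p → p=-21. Stack: []
LOAD_FAST_LOAD_FAST a,p → push -11,-21. Stack: [-11, -21]
BINARY_OP & → -11 & -21 = -31. Stack: [-31]
LOAD_FAST p → push -21. Stack: [-31, -21]
LOAD_CONST → push 4. Stack: [-31, -21, 4]
BINARY_OP - → -21 - 4 = -25. Stack: [-31, -25]
BINARY_OP | → -31 | -25 = -25. Stack: [-25]
STORE_FAST t → t=-25. Stack: []
LOAD_FAST a → push -11. Stack: [-11]
LOAD_CONST → push 4. Stack: [-11, 4]
BINARY_OP >> → -11 >> 4 = -1. Stack: [-1]
LOAD_FAST a → push -11. Stack: [-1, -11]
BINARY_OP + → -1 + -11 = -12. Stack: [-12]
STORE_FAST k → k=-12. Stack: []
LOAD_FAST_LOAD_FAST t,k → push -25,-12. Stack: [-25, -12]
BINARY_OP | → -25 | -12 = -9. Stack: [-9]
LOAD_FAST a → push -11. Stack: [-9, -11]
LOAD_CONST → push 10. Stack: [-9, -11, 10]
BINARY_OP % → -11 % 10 = 9. Stack: [-9, 9]
BINARY_OP + → -9 + 9 = 0. Stack: [0]
STORE_FAST p → p=0. Stack: []
LOAD_FAST p → push 0. Stack: [0]
LOAD_CONST → push 9. Stack: [0, 9]
BINARY_OP & → 0 & 9 = 0. Stack: [0]
STORE_FAST v → v=0. Stack: []
LOAD_CONST → push 10. Stack: [10]
LOAD_FAST t → push -25. Stack: [10, -25]
BINARY_OP * → 10 * -25 = -250. Stack: [-250]
LOAD_CONST → push 5. Stack: [-250, 5]
BINARY_OP & → -250 & 5 = 4. Stack: [4]
STORE_FAST q → q=4. Stack: []
LOAD_FAST k → push -12. Stack: [-12]
RETURN_VALUE → return -12.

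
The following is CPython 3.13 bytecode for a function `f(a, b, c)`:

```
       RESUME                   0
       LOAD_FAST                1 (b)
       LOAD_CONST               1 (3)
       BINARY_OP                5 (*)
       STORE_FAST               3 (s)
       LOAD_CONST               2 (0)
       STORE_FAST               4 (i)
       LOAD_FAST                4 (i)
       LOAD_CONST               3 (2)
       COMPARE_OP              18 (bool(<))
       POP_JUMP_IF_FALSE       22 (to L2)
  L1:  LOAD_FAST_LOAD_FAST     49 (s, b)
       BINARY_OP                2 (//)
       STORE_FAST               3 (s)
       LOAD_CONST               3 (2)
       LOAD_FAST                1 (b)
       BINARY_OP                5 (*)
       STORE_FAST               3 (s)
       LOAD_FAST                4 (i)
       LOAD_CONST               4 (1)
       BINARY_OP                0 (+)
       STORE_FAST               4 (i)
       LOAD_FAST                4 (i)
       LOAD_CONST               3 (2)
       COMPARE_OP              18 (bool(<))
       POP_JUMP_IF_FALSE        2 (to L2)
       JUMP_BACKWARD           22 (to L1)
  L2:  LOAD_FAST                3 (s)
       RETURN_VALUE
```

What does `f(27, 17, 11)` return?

34

LOAD_FAST b → push 17. Stack: [17]
LOAD_CONST → push 3. Stack: [17, 3]
BINARY_OP * → 17 * 3 = 51. Stack: [51]
STORE_FAST s → s=51. Stack: []
LOAD_CONST → push 0. Stack: [0]
STORE_FAST i → i=0. Stack: []
LOAD_FAST i → push 0. Stack: [0]
LOAD_CONST → push 2. Stack: [0, 2]
COMPARE_OP bool(<) → 0 vs 2 = True. Stack: [True]
POP_JUMP_IF_FALSE → pop True; no jump. Stack: []
LOAD_FAST_LOAD_FAST s,b → push 51,17. Stack: [51, 17]
BINARY_OP // → 51 // 17 = 3. Stack: [3]
STORE_FAST s → s=3. Stack: []
LOAD_CONST → push 2. Stack: [2]
LOAD_FAST b → push 17. Stack: [2, 17]
BINARY_OP * → 2 * 17 = 34. Stack: [34]
STORE_FAST s → s=34. Stack: []
LOAD_FAST i → push 0. Stack: [0]
LOAD_CONST → push 1. Stack: [0, 1]
BINARY_OP + → 0 + 1 = 1. Stack: [1]
STORE_FAST i → i=1. Stack: []
LOAD_FAST i → push 1. Stack: [1]
LOAD_CONST → push 2. Stack: [1, 2]
COMPARE_OP bool(<) → 1 vs 2 = True. Stack: [True]
POP_JUMP_IF_FALSE → pop True; no jump. Stack: []
LOAD_FAST_LOAD_FAST s,b → push 34,17. Stack: [34, 17]
BINARY_OP // → 34 // 17 = 2. Stack: [2]
STORE_FAST s → s=2. Stack: []
LOAD_CONST → push 2. Stack: [2]
LOAD_FAST b → push 17. Stack: [2, 17]
BINARY_OP * → 2 * 17 = 34. Stack: [34]
STORE_FAST s → s=34. Stack: []
LOAD_FAST i → push 1. Stack: [1]
LOAD_CONST → push 1. Stack: [1, 1]
BINARY_OP + → 1 + 1 = 2. Stack: [2]
STORE_FAST i → i=2. Stack: []
LOAD_FAST i → push 2. Stack: [2]
LOAD_CONST → push 2. Stack: [2, 2]
COMPARE_OP bool(<) → 2 vs 2 = False. Stack: [False]
POP_JUMP_IF_FALSE → pop False; jump. Stack: []
LOAD_FAST s → push 34. Stack: [34]
RETURN_VALUE → return 34.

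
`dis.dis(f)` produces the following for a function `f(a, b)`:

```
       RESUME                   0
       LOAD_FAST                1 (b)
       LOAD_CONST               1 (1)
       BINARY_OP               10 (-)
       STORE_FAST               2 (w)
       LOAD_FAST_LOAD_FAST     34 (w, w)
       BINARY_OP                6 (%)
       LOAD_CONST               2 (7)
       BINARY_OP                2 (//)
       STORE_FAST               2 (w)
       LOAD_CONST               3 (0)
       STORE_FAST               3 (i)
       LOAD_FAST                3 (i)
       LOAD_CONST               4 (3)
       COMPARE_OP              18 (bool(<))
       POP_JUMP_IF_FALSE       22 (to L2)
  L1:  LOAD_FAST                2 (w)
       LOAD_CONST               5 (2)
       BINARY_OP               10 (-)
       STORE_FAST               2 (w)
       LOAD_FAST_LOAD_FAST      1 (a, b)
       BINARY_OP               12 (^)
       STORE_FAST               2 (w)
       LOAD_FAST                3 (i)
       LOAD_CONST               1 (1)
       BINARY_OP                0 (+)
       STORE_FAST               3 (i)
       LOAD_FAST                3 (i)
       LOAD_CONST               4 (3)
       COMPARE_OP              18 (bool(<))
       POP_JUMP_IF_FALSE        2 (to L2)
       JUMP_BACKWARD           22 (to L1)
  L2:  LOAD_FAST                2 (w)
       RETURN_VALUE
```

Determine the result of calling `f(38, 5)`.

35

LOAD_FAST b → push 5. Stack: [5]
LOAD_CONST → push 1. Stack: [5, 1]
BINARY_OP - → 5 - 1 = 4. Stack: [4]
STORE_FAST w → w=4. Stack: []
LOAD_FAST_LOAD_FAST w,w → push 4,4. Stack: [4, 4]
BINARY_OP % → 4 % 4 = 0. Stack: [0]
LOAD_CONST → push 7. Stack: [0, 7]
BINARY_OP // → 0 // 7 = 0. Stack: [0]
STORE_FAST w → w=0. Stack: []
LOAD_CONST → push 0. Stack: [0]
STORE_FAST i → i=0. Stack: []
LOAD_FAST i → push 0. Stack: [0]
LOAD_CONST → push 3. Stack: [0, 3]
COMPARE_OP bool(<) → 0 vs 3 = True. Stack: [True]
POP_JUMP_IF_FALSE → pop True; no jump. Stack: []
LOAD_FAST w → push 0. Stack: [0]
LOAD_CONST → push 2. Stack: [0, 2]
BINARY_OP - → 0 - 2 = -2. Stack: [-2]
STORE_FAST w → w=-2. Stack: []
LOAD_FAST_LOAD_FAST a,b → push 38,5. Stack: [38, 5]
BINARY_OP ^ → 38 ^ 5 = 35. Stack: [35]
STORE_FAST w → w=35. Stack: []
LOAD_FAST i → push 0. Stack: [0]
LOAD_CONST → push 1. Stack: [0, 1]
BINARY_OP + → 0 + 1 = 1. Stack: [1]
STORE_FAST i → i=1. Stack: []
LOAD_FAST i → push 1. Stack: [1]
LOAD_CONST → push 3. Stack: [1, 3]
COMPARE_OP bool(<) → 1 vs 3 = True. Stack: [True]
POP_JUMP_IF_FALSE → pop True; no jump. Stack: []
LOAD_FAST w → push 35. Stack: [35]
LOAD_CONST → push 2. Stack: [35, 2]
BINARY_OP - → 35 - 2 = 33. Stack: [33]
STORE_FAST w → w=33. Stack: []
LOAD_FAST_LOAD_FAST a,b → push 38,5. Stack: [38, 5]
BINARY_OP ^ → 38 ^ 5 = 35. Stack: [35]
STORE_FAST w → w=35. Stack: []
LOAD_FAST i → push 1. Stack: [1]
LOAD_CONST → push 1. Stack: [1, 1]
BINARY_OP + → 1 + 1 = 2. Stack: [2]
STORE_FAST i → i=2. Stack: []
LOAD_FAST i → push 2. Stack: [2]
LOAD_CONST → push 3. Stack: [2, 3]
COMPARE_OP bool(<) → 2 vs 3 = True. Stack: [True]
POP_JUMP_IF_FALSE → pop True; no jump. Stack: []
LOAD_FAST w → push 35. Stack: [35]
LOAD_CONST → push 2. Stack: [35, 2]
BINARY_OP - → 35 - 2 = 33. Stack: [33]
STORE_FAST w → w=33. Stack: []
LOAD_FAST_LOAD_FAST a,b → push 38,5. Stack: [38, 5]
BINARY_OP ^ → 38 ^ 5 = 35. Stack: [35]
STORE_FAST w → w=35. Stack: []
LOAD_FAST i → push 2. Stack: [2]
LOAD_CONST → push 1. Stack: [2, 1]
BINARY_OP + → 2 + 1 = 3. Stack: [3]
STORE_FAST i → i=3. Stack: []
LOAD_FAST i → push 3. Stack: [3]
LOAD_CONST → push 3. Stack: [3, 3]
COMPARE_OP bool(<) → 3 vs 3 = False. Stack: [False]
POP_JUMP_IF_FALSE → pop False; jump. Stack: []
LOAD_FAST w → push 35. Stack: [35]
RETURN_VALUE → return 35.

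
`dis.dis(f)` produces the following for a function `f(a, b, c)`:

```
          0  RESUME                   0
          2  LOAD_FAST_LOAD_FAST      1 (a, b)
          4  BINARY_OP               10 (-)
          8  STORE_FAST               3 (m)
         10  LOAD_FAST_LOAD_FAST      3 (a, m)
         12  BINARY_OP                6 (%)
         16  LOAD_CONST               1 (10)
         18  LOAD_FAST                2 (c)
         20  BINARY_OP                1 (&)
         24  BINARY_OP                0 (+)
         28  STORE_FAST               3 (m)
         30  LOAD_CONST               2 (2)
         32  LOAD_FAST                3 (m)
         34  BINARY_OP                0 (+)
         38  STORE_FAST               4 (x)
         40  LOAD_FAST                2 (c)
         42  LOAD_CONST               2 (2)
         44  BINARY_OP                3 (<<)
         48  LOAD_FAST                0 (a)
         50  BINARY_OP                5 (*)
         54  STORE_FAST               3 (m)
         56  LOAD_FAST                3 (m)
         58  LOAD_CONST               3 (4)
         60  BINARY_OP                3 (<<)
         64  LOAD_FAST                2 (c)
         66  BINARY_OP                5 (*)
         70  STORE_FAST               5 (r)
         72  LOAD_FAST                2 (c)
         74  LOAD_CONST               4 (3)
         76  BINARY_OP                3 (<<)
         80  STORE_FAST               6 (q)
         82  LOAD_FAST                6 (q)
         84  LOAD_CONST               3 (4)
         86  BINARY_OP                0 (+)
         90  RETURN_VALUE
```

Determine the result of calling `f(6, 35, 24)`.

LOAD_FAST_LOAD_FAST a,b → push 6,35. Stack: [6, 35]
BINARY_OP - → 6 - 35 = -29. Stack: [-29]
STORE_FAST m → m=-29. Stack: []
LOAD_FAST_LOAD_FAST a,m → push 6,-29. Stack: [6, -29]
BINARY_OP % → 6 % -29 = -23. Stack: [-23]
LOAD_CONST → push 10. Stack: [-23, 10]
LOAD_FAST c → push 24. Stack: [-23, 10, 24]
BINARY_OP & → 10 & 24 = 8. Stack: [-23, 8]
BINARY_OP + → -23 + 8 = -15. Stack: [-15]
STORE_FAST m → m=-15. Stack: []
LOAD_CONST → push 2. Stack: [2]
LOAD_FAST m → push -15. Stack: [2, -15]
BINARY_OP + → 2 + -15 = -13. Stack: [-13]
STORE_FAST x → x=-13. Stack: []
LOAD_FAST c → push 24. Stack: [24]
LOAD_CONST → push 2. Stack: [24, 2]
BINARY_OP << → 24 << 2 = 96. Stack: [96]
LOAD_FAST a → push 6. Stack: [96, 6]
BINARY_OP * → 96 * 6 = 576. Stack: [576]
STORE_FAST m → m=576. Stack: []
LOAD_FAST m → push 576. Stack: [576]
LOAD_CONST → push 4. Stack: [576, 4]
BINARY_OP << → 576 << 4 = 9216. Stack: [9216]
LOAD_FAST c → push 24. Stack: [9216, 24]
BINARY_OP * → 9216 * 24 = 221184. Stack: [221184]
STORE_FAST r → r=221184. Stack: []
LOAD_FAST c → push 24. Stack: [24]
LOAD_CONST → push 3. Stack: [24, 3]
BINARY_OP << → 24 << 3 = 192. Stack: [192]
STORE_FAST q → q=192. Stack: []
LOAD_FAST q → push 192. Stack: [192]
LOAD_CONST → push 4. Stack: [192, 4]
BINARY_OP + → 192 + 4 = 196. Stack: [196]
RETURN_VALUE → return 196.

196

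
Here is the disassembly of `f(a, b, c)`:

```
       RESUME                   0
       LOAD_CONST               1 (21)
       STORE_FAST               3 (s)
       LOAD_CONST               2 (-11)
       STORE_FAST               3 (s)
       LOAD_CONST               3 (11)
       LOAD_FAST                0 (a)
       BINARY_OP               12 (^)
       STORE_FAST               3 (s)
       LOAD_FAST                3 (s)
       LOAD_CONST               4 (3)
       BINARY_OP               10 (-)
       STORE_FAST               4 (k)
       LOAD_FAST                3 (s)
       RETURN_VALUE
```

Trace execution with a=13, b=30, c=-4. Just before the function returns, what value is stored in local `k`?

3

LOAD_CONST → push 21. Stack: [21]
STORE_FAST s → s=21. Stack: []
LOAD_CONST → push -11. Stack: [-11]
STORE_FAST s → s=-11. Stack: []
LOAD_CONST → push 11. Stack: [11]
LOAD_FAST a → push 13. Stack: [11, 13]
BINARY_OP ^ → 11 ^ 13 = 6. Stack: [6]
STORE_FAST s → s=6. Stack: []
LOAD_FAST s → push 6. Stack: [6]
LOAD_CONST → push 3. Stack: [6, 3]
BINARY_OP - → 6 - 3 = 3. Stack: [3]
STORE_FAST k → k=3. Stack: []
LOAD_FAST s → push 6. Stack: [6]
RETURN_VALUE → return 6.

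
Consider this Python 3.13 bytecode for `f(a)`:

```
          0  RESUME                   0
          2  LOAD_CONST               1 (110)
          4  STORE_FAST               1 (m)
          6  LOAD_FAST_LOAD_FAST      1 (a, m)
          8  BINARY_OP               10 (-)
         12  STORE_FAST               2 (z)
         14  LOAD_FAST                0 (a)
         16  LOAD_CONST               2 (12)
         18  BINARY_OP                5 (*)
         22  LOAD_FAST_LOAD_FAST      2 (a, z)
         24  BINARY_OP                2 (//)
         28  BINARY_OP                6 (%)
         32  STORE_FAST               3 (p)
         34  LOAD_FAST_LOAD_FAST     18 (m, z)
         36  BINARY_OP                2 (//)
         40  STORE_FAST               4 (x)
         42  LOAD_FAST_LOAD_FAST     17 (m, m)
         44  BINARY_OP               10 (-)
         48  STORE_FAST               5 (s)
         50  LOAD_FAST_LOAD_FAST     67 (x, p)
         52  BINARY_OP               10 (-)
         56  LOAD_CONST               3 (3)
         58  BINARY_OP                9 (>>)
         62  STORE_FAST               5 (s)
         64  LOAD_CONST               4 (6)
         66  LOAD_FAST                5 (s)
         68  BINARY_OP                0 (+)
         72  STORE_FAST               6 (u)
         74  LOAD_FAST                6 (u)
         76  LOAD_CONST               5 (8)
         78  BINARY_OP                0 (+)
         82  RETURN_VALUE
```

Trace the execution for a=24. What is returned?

LOAD_CONST → push 110. Stack: [110]
STORE_FAST m → m=110. Stack: []
LOAD_FAST_LOAD_FAST a,m → push 24,110. Stack: [24, 110]
BINARY_OP - → 24 - 110 = -86. Stack: [-86]
STORE_FAST z → z=-86. Stack: []
LOAD_FAST a → push 24. Stack: [24]
LOAD_CONST → push 12. Stack: [24, 12]
BINARY_OP * → 24 * 12 = 288. Stack: [288]
LOAD_FAST_LOAD_FAST a,z → push 24,-86. Stack: [288, 24, -86]
BINARY_OP // → 24 // -86 = -1. Stack: [288, -1]
BINARY_OP % → 288 % -1 = 0. Stack: [0]
STORE_FAST p → p=0. Stack: []
LOAD_FAST_LOAD_FAST m,z → push 110,-86. Stack: [110, -86]
BINARY_OP // → 110 // -86 = -2. Stack: [-2]
STORE_FAST x → x=-2. Stack: []
LOAD_FAST_LOAD_FAST m,m → push 110,110. Stack: [110, 110]
BINARY_OP - → 110 - 110 = 0. Stack: [0]
STORE_FAST s → s=0. Stack: []
LOAD_FAST_LOAD_FAST x,p → push -2,0. Stack: [-2, 0]
BINARY_OP - → -2 - 0 = -2. Stack: [-2]
LOAD_CONST → push 3. Stack: [-2, 3]
BINARY_OP >> → -2 >> 3 = -1. Stack: [-1]
STORE_FAST s → s=-1. Stack: []
LOAD_CONST → push 6. Stack: [6]
LOAD_FAST s → push -1. Stack: [6, -1]
BINARY_OP + → 6 + -1 = 5. Stack: [5]
STORE_FAST u → u=5. Stack: []
LOAD_FAST u → push 5. Stack: [5]
LOAD_CONST → push 8. Stack: [5, 8]
BINARY_OP + → 5 + 8 = 13. Stack: [13]
RETURN_VALUE → return 13.

13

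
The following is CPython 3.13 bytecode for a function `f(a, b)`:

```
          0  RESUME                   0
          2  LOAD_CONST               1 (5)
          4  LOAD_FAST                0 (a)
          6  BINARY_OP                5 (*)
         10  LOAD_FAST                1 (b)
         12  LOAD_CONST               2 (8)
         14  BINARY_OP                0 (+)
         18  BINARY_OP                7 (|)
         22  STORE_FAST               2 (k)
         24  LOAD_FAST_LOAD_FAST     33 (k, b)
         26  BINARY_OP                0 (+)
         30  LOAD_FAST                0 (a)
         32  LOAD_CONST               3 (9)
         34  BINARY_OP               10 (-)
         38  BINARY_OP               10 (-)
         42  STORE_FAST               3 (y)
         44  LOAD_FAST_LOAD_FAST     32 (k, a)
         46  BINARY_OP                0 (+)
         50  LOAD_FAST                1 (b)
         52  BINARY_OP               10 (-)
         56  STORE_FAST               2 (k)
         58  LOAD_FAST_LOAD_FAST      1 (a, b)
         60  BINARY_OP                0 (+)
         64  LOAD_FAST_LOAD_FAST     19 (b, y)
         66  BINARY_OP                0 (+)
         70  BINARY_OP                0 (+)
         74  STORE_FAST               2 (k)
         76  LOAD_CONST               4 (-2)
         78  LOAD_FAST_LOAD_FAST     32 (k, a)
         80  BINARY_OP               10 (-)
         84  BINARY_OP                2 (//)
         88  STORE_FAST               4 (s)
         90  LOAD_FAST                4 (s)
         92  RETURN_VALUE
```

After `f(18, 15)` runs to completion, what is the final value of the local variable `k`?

LOAD_CONST → push 5. Stack: [5]
LOAD_FAST a → push 18. Stack: [5, 18]
BINARY_OP * → 5 * 18 = 90. Stack: [90]
LOAD_FAST b → push 15. Stack: [90, 15]
LOAD_CONST → push 8. Stack: [90, 15, 8]
BINARY_OP + → 15 + 8 = 23. Stack: [90, 23]
BINARY_OP | → 90 | 23 = 95. Stack: [95]
STORE_FAST k → k=95. Stack: []
LOAD_FAST_LOAD_FAST k,b → push 95,15. Stack: [95, 15]
BINARY_OP + → 95 + 15 = 110. Stack: [110]
LOAD_FAST a → push 18. Stack: [110, 18]
LOAD_CONST → push 9. Stack: [110, 18, 9]
BINARY_OP - → 18 - 9 = 9. Stack: [110, 9]
BINARY_OP - → 110 - 9 = 101. Stack: [101]
STORE_FAST y → y=101. Stack: []
LOAD_FAST_LOAD_FAST k,a → push 95,18. Stack: [95, 18]
BINARY_OP + → 95 + 18 = 113. Stack: [113]
LOAD_FAST b → push 15. Stack: [113, 15]
BINARY_OP - → 113 - 15 = 98. Stack: [98]
STORE_FAST k → k=98. Stack: []
LOAD_FAST_LOAD_FAST a,b → push 18,15. Stack: [18, 15]
BINARY_OP + → 18 + 15 = 33. Stack: [33]
LOAD_FAST_LOAD_FAST b,y → push 15,101. Stack: [33, 15, 101]
BINARY_OP + → 15 + 101 = 116. Stack: [33, 116]
BINARY_OP + → 33 + 116 = 149. Stack: [149]
STORE_FAST k → k=149. Stack: []
LOAD_CONST → push -2. Stack: [-2]
LOAD_FAST_LOAD_FAST k,a → push 149,18. Stack: [-2, 149, 18]
BINARY_OP - → 149 - 18 = 131. Stack: [-2, 131]
BINARY_OP // → -2 // 131 = -1. Stack: [-1]
STORE_FAST s → s=-1. Stack: []
LOAD_FAST s → push -1. Stack: [-1]
RETURN_VALUE → return -1.

149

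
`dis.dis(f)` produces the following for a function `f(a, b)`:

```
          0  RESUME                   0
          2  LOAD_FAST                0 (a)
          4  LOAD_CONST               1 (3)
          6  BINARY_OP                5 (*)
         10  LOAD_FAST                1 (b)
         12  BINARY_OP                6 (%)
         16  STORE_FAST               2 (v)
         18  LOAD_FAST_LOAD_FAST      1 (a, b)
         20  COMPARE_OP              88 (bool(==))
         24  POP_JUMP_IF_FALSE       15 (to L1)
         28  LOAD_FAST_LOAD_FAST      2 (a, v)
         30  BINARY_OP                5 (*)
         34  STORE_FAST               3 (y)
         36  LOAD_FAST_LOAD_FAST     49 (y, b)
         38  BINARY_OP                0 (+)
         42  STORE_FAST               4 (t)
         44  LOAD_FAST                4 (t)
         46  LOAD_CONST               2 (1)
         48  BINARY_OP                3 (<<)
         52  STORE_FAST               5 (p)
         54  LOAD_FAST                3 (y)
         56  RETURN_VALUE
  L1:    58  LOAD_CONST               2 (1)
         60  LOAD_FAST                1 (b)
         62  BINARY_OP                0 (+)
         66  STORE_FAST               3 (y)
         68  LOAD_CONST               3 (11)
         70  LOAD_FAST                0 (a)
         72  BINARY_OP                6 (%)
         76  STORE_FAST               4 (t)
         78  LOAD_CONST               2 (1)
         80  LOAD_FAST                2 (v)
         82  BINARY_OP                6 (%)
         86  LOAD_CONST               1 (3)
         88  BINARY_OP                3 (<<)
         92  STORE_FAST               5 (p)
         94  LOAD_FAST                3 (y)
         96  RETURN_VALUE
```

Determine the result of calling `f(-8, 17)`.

18

LOAD_FAST a → push -8. Stack: [-8]
LOAD_CONST → push 3. Stack: [-8, 3]
BINARY_OP * → -8 * 3 = -24. Stack: [-24]
LOAD_FAST b → push 17. Stack: [-24, 17]
BINARY_OP % → -24 % 17 = 10. Stack: [10]
STORE_FAST v → v=10. Stack: []
LOAD_FAST_LOAD_FAST a,b → push -8,17. Stack: [-8, 17]
COMPARE_OP bool(==) → -8 vs 17 = False. Stack: [False]
POP_JUMP_IF_FALSE → pop False; jump. Stack: []
LOAD_CONST → push 1. Stack: [1]
LOAD_FAST b → push 17. Stack: [1, 17]
BINARY_OP + → 1 + 17 = 18. Stack: [18]
STORE_FAST y → y=18. Stack: []
LOAD_CONST → push 11. Stack: [11]
LOAD_FAST a → push -8. Stack: [11, -8]
BINARY_OP % → 11 % -8 = -5. Stack: [-5]
STORE_FAST t → t=-5. Stack: []
LOAD_CONST → push 1. Stack: [1]
LOAD_FAST v → push 10. Stack: [1, 10]
BINARY_OP % → 1 % 10 = 1. Stack: [1]
LOAD_CONST → push 3. Stack: [1, 3]
BINARY_OP << → 1 << 3 = 8. Stack: [8]
STORE_FAST p → p=8. Stack: []
LOAD_FAST y → push 18. Stack: [18]
RETURN_VALUE → return 18.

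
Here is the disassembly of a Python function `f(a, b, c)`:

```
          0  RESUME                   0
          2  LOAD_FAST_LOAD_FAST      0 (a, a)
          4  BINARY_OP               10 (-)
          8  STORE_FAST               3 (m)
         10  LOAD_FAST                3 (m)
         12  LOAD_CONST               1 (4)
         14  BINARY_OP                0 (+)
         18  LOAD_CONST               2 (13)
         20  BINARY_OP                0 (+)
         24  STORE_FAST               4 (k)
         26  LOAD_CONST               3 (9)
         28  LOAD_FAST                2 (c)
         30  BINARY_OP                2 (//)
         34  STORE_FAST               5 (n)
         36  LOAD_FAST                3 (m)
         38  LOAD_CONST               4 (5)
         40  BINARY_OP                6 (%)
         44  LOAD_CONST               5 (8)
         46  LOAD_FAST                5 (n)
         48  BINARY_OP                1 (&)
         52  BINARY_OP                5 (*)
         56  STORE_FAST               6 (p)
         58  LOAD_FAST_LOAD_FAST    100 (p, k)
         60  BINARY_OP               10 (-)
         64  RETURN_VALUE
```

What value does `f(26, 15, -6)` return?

-17

LOAD_FAST_LOAD_FAST a,a → push 26,26. Stack: [26, 26]
BINARY_OP - → 26 - 26 = 0. Stack: [0]
STORE_FAST m → m=0. Stack: []
LOAD_FAST m → push 0. Stack: [0]
LOAD_CONST → push 4. Stack: [0, 4]
BINARY_OP + → 0 + 4 = 4. Stack: [4]
LOAD_CONST → push 13. Stack: [4, 13]
BINARY_OP + → 4 + 13 = 17. Stack: [17]
STORE_FAST k → k=17. Stack: []
LOAD_CONST → push 9. Stack: [9]
LOAD_FAST c → push -6. Stack: [9, -6]
BINARY_OP // → 9 // -6 = -2. Stack: [-2]
STORE_FAST n → n=-2. Stack: []
LOAD_FAST m → push 0. Stack: [0]
LOAD_CONST → push 5. Stack: [0, 5]
BINARY_OP % → 0 % 5 = 0. Stack: [0]
LOAD_CONST → push 8. Stack: [0, 8]
LOAD_FAST n → push -2. Stack: [0, 8, -2]
BINARY_OP & → 8 & -2 = 8. Stack: [0, 8]
BINARY_OP * → 0 * 8 = 0. Stack: [0]
STORE_FAST p → p=0. Stack: []
LOAD_FAST_LOAD_FAST p,k → push 0,17. Stack: [0, 17]
BINARY_OP - → 0 - 17 = -17. Stack: [-17]
RETURN_VALUE → return -17.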